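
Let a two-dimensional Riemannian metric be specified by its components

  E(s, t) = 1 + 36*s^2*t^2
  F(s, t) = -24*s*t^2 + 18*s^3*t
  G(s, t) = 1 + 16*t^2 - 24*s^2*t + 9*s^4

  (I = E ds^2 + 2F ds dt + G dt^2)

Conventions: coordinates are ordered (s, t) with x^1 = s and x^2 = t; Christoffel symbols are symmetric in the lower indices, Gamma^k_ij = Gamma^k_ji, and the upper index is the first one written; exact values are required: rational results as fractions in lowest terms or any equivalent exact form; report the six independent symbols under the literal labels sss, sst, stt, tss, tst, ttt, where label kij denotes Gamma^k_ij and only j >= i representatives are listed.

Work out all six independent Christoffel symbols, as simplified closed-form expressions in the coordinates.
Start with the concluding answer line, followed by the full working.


Answer: Gamma_sss = 36*s*t^2/(9*s^4 + 36*s^2*t^2 - 24*s^2*t + 16*t^2 + 1), Gamma_sst = 36*s^2*t/(9*s^4 + 36*s^2*t^2 - 24*s^2*t + 16*t^2 + 1), Gamma_stt = -24*s*t/(9*s^4 + 36*s^2*t^2 - 24*s^2*t + 16*t^2 + 1), Gamma_tss = (18*s^2*t - 24*t^2)/(9*s^4 + 36*s^2*t^2 - 24*s^2*t + 16*t^2 + 1), Gamma_tst = (18*s^3 - 24*s*t)/(9*s^4 + 36*s^2*t^2 - 24*s^2*t + 16*t^2 + 1), Gamma_ttt = (-12*s^2 + 16*t)/(9*s^4 + 36*s^2*t^2 - 24*s^2*t + 16*t^2 + 1)

E = 1 + 36*s^2*t^2; F = -24*s*t^2 + 18*s^3*t; G = 1 + 16*t^2 - 24*s^2*t + 9*s^4
Gamma^k_ij = (1/2) g^{kl} (d_i g_jl + d_j g_il - d_l g_ij), with g^inv = (1/(EG-F^2)) [[G, -F], [-F, E]]
first partials: E_s = 72*s*t^2, E_t = 72*s^2*t, F_s = -24*t^2 + 54*s^2*t, F_t = -48*s*t + 18*s^3, G_s = -48*s*t + 36*s^3, G_t = 32*t - 24*s^2
D = EG - F^2 = 1 + 16*t^2 - 24*s^2*t + 36*s^2*t^2 + 9*s^4
expanded: Gamma^s_ss = (G E_s - 2F F_s + F E_t)/(2D), Gamma^s_st = (G E_t - F G_s)/(2D), Gamma^s_tt = (2G F_t - G G_s - F G_t)/(2D), Gamma^t_ss = (2E F_s - E E_t - F E_s)/(2D), Gamma^t_st = (E G_s - F E_t)/(2D), Gamma^t_tt = (E G_t - 2F F_t + F G_s)/(2D); substitute and cancel common factors


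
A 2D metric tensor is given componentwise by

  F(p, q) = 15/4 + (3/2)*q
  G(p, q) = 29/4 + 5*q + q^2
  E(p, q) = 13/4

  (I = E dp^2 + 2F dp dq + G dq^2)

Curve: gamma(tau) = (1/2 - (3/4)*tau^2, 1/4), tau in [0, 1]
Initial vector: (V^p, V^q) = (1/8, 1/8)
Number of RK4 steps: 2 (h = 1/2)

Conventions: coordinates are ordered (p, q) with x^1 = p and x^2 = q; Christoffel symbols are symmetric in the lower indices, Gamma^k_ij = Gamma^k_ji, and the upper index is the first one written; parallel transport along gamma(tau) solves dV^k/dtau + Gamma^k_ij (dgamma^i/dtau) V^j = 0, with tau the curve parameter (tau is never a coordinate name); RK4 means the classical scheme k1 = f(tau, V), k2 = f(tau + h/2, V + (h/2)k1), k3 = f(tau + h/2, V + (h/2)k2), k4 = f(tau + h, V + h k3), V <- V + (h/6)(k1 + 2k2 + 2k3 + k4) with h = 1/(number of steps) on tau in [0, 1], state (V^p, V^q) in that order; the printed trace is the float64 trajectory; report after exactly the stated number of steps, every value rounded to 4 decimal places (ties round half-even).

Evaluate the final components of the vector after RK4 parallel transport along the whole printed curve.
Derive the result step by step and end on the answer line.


gamma'(tau) = (-(3/2)*tau, 0); f(tau, V)^k = -Gamma^k_ij(gamma(tau)) gamma'^i(tau) V^j; h = 1/2; intermediate values shown to 6 dp
curve data and Christoffel symbols at the stage parameters:
  tau = 0.000000: gamma = (0.500000, 0.250000), gamma' = (0.000000, 0.000000); Gamma_ppp = 0.000000, Gamma_ppq = 0.000000, Gamma_pqq = 0.138728, Gamma_qpp = 0.000000, Gamma_qpq = 0.000000, Gamma_qqq = 0.254335
  tau = 0.250000: gamma = (0.453125, 0.250000), gamma' = (-0.375000, 0.000000); Gamma_ppp = 0.000000, Gamma_ppq = 0.000000, Gamma_pqq = 0.138728, Gamma_qpp = 0.000000, Gamma_qpq = 0.000000, Gamma_qqq = 0.254335
  tau = 0.500000: gamma = (0.312500, 0.250000), gamma' = (-0.750000, 0.000000); Gamma_ppp = 0.000000, Gamma_ppq = 0.000000, Gamma_pqq = 0.138728, Gamma_qpp = 0.000000, Gamma_qpq = 0.000000, Gamma_qqq = 0.254335
  tau = 0.750000: gamma = (0.078125, 0.250000), gamma' = (-1.125000, 0.000000); Gamma_ppp = 0.000000, Gamma_ppq = 0.000000, Gamma_pqq = 0.138728, Gamma_qpp = 0.000000, Gamma_qpq = 0.000000, Gamma_qqq = 0.254335
  tau = 1.000000: gamma = (-0.250000, 0.250000), gamma' = (-1.500000, 0.000000); Gamma_ppp = 0.000000, Gamma_ppq = 0.000000, Gamma_pqq = 0.138728, Gamma_qpp = 0.000000, Gamma_qpq = 0.000000, Gamma_qqq = 0.254335
step 0: V^p = 0.1250, V^q = 0.1250
step 1: k1 = (0.000000, 0.000000), k2 = (0.000000, 0.000000), k3 = (0.000000, 0.000000), k4 = (0.000000, 0.000000); V <- V + (h/6)(k1 + 2k2 + 2k3 + k4): V^p = 0.1250, V^q = 0.1250
step 2: k1 = (0.000000, 0.000000), k2 = (0.000000, 0.000000), k3 = (0.000000, 0.000000), k4 = (0.000000, 0.000000); V <- V + (h/6)(k1 + 2k2 + 2k3 + k4): V^p = 0.1250, V^q = 0.1250

Answer: V^p = 0.1250, V^q = 0.1250


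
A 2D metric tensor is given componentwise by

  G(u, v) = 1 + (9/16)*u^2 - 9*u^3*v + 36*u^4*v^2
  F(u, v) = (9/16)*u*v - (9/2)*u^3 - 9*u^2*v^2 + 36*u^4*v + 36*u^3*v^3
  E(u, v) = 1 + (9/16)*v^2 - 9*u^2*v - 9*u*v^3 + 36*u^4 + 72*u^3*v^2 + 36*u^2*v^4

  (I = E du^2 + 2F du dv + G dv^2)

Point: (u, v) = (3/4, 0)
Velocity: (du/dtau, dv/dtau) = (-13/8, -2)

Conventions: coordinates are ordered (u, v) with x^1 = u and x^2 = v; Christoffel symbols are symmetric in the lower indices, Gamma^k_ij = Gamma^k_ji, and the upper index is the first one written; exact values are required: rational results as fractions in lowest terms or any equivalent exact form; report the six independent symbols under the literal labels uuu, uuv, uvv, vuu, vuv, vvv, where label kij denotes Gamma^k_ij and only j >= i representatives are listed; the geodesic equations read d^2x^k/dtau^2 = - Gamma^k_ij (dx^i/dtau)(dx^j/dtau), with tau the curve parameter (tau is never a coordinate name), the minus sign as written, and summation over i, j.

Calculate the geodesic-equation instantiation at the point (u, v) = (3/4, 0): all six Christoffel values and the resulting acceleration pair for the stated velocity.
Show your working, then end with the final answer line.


E = 793/64, F = -243/128, G = 337/256 at the point
E_u = 243/4, E_v = -81/16, F_u = -243/32, F_v = 189/16, G_u = 27/32, G_v = -243/64
EG - F^2 = 3253/256;  g^inv = (256/3253) * [[337/256, 243/128], [243/128, 793/64]]
first-kind symbols [ij,l] = (1/2)(d_i g_jl + d_j g_il - d_l g_ij): [uu,u] = E_u/2 = 243/8, [uu,v] = F_u - E_v/2 = -81/16, [uv,u] = E_v/2 = -81/32, [uv,v] = G_u/2 = 27/64, [vv,u] = F_v - G_u/2 = 729/64, [vv,v] = G_v/2 = -243/128
Gamma^u_ij = (G*[ij,u] - F*[ij,v])/(EG - F^2), Gamma^v_ij = (E*[ij,v] - F*[ij,u])/(EG - F^2)
Gamma_uuu = 7776/3253, Gamma_uuv = -648/3253, Gamma_uvv = 2916/3253, Gamma_vuu = -1296/3253, Gamma_vuv = 108/3253, Gamma_vvv = -486/3253
d^2u/dtau^2 = -(Gamma_uuu*(-13/8)^2 + 2*Gamma_uuv*(-13/8)*(-2) + Gamma_uvv*(-2)^2) = -55971/6506
d^2v/dtau^2 = -(Gamma_vuu*(-13/8)^2 + 2*Gamma_vuv*(-13/8)*(-2) + Gamma_vvv*(-2)^2) = 18657/13012

Answer: Gamma_uuu = 7776/3253, Gamma_uuv = -648/3253, Gamma_uvv = 2916/3253, Gamma_vuu = -1296/3253, Gamma_vuv = 108/3253, Gamma_vvv = -486/3253; accelerations (d^2u/dtau^2, d^2v/dtau^2) = (-55971/6506, 18657/13012)


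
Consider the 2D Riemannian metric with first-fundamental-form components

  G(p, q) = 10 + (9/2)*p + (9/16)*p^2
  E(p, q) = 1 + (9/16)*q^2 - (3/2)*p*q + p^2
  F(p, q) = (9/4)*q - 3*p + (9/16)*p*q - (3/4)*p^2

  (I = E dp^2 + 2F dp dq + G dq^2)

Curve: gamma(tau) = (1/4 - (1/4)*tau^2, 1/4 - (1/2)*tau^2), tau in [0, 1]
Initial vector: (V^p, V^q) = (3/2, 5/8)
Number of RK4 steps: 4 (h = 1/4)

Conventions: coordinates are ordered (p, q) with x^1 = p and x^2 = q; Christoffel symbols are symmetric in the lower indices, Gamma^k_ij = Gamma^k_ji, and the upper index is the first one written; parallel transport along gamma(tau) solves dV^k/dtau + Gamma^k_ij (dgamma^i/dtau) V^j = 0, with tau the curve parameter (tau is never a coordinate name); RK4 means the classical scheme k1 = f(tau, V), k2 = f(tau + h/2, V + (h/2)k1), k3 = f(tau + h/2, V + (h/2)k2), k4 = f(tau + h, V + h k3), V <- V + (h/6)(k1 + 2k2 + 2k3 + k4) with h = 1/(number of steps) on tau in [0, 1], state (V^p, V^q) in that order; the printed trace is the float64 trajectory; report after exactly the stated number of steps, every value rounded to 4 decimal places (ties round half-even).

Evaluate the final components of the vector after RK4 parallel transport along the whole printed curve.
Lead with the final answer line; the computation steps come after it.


Answer: V^p = 1.4963, V^q = 0.7165

gamma'(tau) = (-(1/2)*tau, -tau); f(tau, V)^k = -Gamma^k_ij(gamma(tau)) gamma'^i(tau) V^j; h = 1/4; intermediate values shown to 6 dp
curve data and Christoffel symbols at the stage parameters:
  tau = 0.000000: gamma = (0.250000, 0.250000), gamma' = (0.000000, 0.000000); Gamma_ppp = 0.005598, Gamma_ppq = -0.004199, Gamma_pqq = 0.000000, Gamma_qpp = -0.285514, Gamma_qpq = 0.214136, Gamma_qqq = 0.000000
  tau = 0.125000: gamma = (0.246094, 0.242188), gamma' = (-0.062500, -0.125000); Gamma_ppp = 0.005783, Gamma_ppq = -0.004337, Gamma_pqq = 0.000000, Gamma_qpp = -0.285723, Gamma_qpq = 0.214293, Gamma_qqq = 0.000000
  tau = 0.250000: gamma = (0.234375, 0.218750), gamma' = (-0.125000, -0.250000); Gamma_ppp = 0.006340, Gamma_ppq = -0.004755, Gamma_pqq = 0.000000, Gamma_qpp = -0.286351, Gamma_qpq = 0.214763, Gamma_qqq = 0.000000
  tau = 0.375000: gamma = (0.214844, 0.179688), gamma' = (-0.187500, -0.375000); Gamma_ppp = 0.007280, Gamma_ppq = -0.005460, Gamma_pqq = 0.000000, Gamma_qpp = -0.287397, Gamma_qpq = 0.215548, Gamma_qqq = 0.000000
  tau = 0.500000: gamma = (0.187500, 0.125000), gamma' = (-0.250000, -0.500000); Gamma_ppp = 0.008623, Gamma_ppq = -0.006467, Gamma_pqq = 0.000000, Gamma_qpp = -0.288864, Gamma_qpq = 0.216648, Gamma_qqq = 0.000000
  tau = 0.625000: gamma = (0.152344, 0.054688), gamma' = (-0.312500, -0.625000); Gamma_ppp = 0.010394, Gamma_ppq = -0.007795, Gamma_pqq = 0.000000, Gamma_qpp = -0.290753, Gamma_qpq = 0.218065, Gamma_qqq = 0.000000
  tau = 0.750000: gamma = (0.109375, -0.031250), gamma' = (-0.375000, -0.750000); Gamma_ppp = 0.012629, Gamma_ppq = -0.009472, Gamma_pqq = 0.000000, Gamma_qpp = -0.293065, Gamma_qpq = 0.219799, Gamma_qqq = 0.000000
  tau = 0.875000: gamma = (0.058594, -0.132812), gamma' = (-0.437500, -0.875000); Gamma_ppp = 0.015374, Gamma_ppq = -0.011530, Gamma_pqq = 0.000000, Gamma_qpp = -0.295798, Gamma_qpq = 0.221848, Gamma_qqq = 0.000000
  tau = 1.000000: gamma = (0.000000, -0.250000), gamma' = (-0.500000, -1.000000); Gamma_ppp = 0.018684, Gamma_ppq = -0.014013, Gamma_pqq = 0.000000, Gamma_qpp = -0.298949, Gamma_qpq = 0.224212, Gamma_qqq = 0.000000
step 0: V^p = 1.5000, V^q = 0.6250
step 1: k1 = (0.000000, 0.000000), k2 = (-0.000440, 0.021764), k3 = (-0.000441, 0.021800), k4 = (-0.000969, 0.043768); V <- V + (h/6)(k1 + 2k2 + 2k3 + k4): V^p = 1.4999, V^q = 0.6305
step 2: k1 = (-0.000969, 0.043768), k2 = (-0.001675, 0.066110), k3 = (-0.001678, 0.066220), k4 = (-0.002662, 0.089186); V <- V + (h/6)(k1 + 2k2 + 2k3 + k4): V^p = 1.4995, V^q = 0.6470
step 3: k1 = (-0.002662, 0.089186), k2 = (-0.004038, 0.112957), k3 = (-0.004045, 0.113151), k4 = (-0.005947, 0.138001); V <- V + (h/6)(k1 + 2k2 + 2k3 + k4): V^p = 1.4984, V^q = 0.6753
step 4: k1 = (-0.005947, 0.138001), k2 = (-0.008530, 0.164129), k3 = (-0.008546, 0.164425), k4 = (-0.012009, 0.192145); V <- V + (h/6)(k1 + 2k2 + 2k3 + k4): V^p = 1.4963, V^q = 0.7165


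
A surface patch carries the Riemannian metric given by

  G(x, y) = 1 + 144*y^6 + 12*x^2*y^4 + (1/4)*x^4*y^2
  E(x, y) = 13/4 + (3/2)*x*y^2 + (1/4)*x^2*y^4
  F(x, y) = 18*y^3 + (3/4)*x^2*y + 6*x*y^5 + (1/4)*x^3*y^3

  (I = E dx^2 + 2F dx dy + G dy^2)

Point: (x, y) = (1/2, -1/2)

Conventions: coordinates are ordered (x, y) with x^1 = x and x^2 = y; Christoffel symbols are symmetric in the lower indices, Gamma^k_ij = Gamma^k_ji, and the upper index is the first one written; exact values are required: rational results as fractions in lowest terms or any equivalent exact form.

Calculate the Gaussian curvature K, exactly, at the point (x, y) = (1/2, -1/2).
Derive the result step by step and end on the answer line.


E = 881/256, F = -625/256, G = 881/256, EG - F^2 = 753/128 at the point
E_x = 25/64, E_y = -25/32, F_x = -75/128, F_y = 1875/128, G_x = 25/32, G_y = -1825/64
E_yy = 27/16, F_xy = 177/64, G_xx = 27/16
Brioschi: K = (det M1 - det M2) / (EG - F^2)^2 with the standard first/second-derivative matrices M1, M2.
M1 = [[-E_yy/2 + F_xy - G_xx/2, E_x/2, F_x - E_y/2], [F_y - G_x/2, E, F], [G_y/2, F, G]] = [[69/64, 25/128, -25/128], [1825/128, 881/256, -625/256], [-1825/128, -625/256, 881/256]]; det M1 = 1583/2048
M2 = [[0, E_y/2, G_x/2], [E_y/2, E, F], [G_x/2, F, G]] = [[0, -25/64, 25/64], [-25/64, 881/256, -625/256], [25/64, -625/256, 881/256]]; det M2 = -625/2048
det M1 - det M2 = 69/64; K = 69/64 / (753/128)^2 = 5888/189003

Answer: K = 5888/189003


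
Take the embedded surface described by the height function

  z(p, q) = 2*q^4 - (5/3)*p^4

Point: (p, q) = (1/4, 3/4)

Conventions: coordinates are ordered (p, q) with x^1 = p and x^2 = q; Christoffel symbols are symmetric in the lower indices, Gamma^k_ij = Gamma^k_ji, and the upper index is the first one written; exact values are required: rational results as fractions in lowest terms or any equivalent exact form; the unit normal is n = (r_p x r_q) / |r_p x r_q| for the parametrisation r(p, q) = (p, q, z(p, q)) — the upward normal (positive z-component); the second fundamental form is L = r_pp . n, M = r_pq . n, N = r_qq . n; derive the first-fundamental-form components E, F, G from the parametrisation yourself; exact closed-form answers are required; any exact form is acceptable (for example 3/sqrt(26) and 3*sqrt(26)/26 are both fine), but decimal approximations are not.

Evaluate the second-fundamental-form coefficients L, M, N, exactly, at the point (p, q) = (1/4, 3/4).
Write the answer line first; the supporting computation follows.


Answer: L = -60*sqrt(28573)/28573, M = 0, N = 648*sqrt(28573)/28573

z_p = -5/48, z_q = 27/8, z_pp = -5/4, z_pq = 0, z_qq = 27/2
E = 2329/2304, F = -45/128, G = 793/64; answer radicand W^2 = 28573/2304
unnormalised second-form numerators: l = -5/4, m = 0, n = 27/2; L = l/sqrt(28573/2304), and similarly M = m/sqrt(W^2), N = n/sqrt(W^2)


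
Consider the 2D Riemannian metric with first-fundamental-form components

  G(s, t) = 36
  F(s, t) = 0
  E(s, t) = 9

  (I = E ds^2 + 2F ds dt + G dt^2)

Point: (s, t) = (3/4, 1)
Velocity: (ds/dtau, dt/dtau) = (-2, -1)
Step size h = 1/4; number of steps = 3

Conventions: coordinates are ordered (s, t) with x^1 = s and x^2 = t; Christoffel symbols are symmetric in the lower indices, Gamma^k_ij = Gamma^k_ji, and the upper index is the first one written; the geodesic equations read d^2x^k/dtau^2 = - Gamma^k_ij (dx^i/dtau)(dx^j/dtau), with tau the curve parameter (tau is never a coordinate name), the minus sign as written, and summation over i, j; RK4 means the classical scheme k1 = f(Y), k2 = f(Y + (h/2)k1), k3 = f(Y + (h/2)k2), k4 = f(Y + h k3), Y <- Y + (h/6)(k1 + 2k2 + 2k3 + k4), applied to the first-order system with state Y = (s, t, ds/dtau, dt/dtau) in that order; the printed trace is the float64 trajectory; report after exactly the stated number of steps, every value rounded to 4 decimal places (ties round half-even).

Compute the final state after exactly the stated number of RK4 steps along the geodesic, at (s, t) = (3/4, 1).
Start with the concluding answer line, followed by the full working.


Answer: s = -0.7500, t = 0.2500, ds/dtau = -2.0000, dt/dtau = -1.0000

f(Y) = (ds/dtau, dt/dtau, -Gamma^s_ij Y'^i Y'^j, -Gamma^t_ij Y'^i Y'^j) with the Gammas evaluated at the stage position; h = 0.250000; intermediate values shown to 6 dp
step 0: s = 0.7500, t = 1.0000, ds/dtau = -2.0000, dt/dtau = -1.0000
step 1:
  k1: at (s, t) = (0.750000, 1.000000), (ds/dtau, dt/dtau) = (-2.000000, -1.000000); Gamma_sss = 0.000000, Gamma_sst = 0.000000, Gamma_stt = 0.000000, Gamma_tss = 0.000000, Gamma_tst = 0.000000, Gamma_ttt = 0.000000; k1 = (-2.000000, -1.000000, 0.000000, 0.000000)
  k2: at (s, t) = (0.500000, 0.875000), (ds/dtau, dt/dtau) = (-2.000000, -1.000000); Gamma_sss = 0.000000, Gamma_sst = 0.000000, Gamma_stt = 0.000000, Gamma_tss = 0.000000, Gamma_tst = 0.000000, Gamma_ttt = 0.000000; k2 = (-2.000000, -1.000000, 0.000000, 0.000000)
  k3: at (s, t) = (0.500000, 0.875000), (ds/dtau, dt/dtau) = (-2.000000, -1.000000); Gamma_sss = 0.000000, Gamma_sst = 0.000000, Gamma_stt = 0.000000, Gamma_tss = 0.000000, Gamma_tst = 0.000000, Gamma_ttt = 0.000000; k3 = (-2.000000, -1.000000, 0.000000, 0.000000)
  k4: at (s, t) = (0.250000, 0.750000), (ds/dtau, dt/dtau) = (-2.000000, -1.000000); Gamma_sss = 0.000000, Gamma_sst = 0.000000, Gamma_stt = 0.000000, Gamma_tss = 0.000000, Gamma_tst = 0.000000, Gamma_ttt = 0.000000; k4 = (-2.000000, -1.000000, 0.000000, 0.000000)
  Y <- Y + (h/6)(k1 + 2k2 + 2k3 + k4): s = 0.2500, t = 0.7500, ds/dtau = -2.0000, dt/dtau = -1.0000
step 2:
  k1: at (s, t) = (0.250000, 0.750000), (ds/dtau, dt/dtau) = (-2.000000, -1.000000); Gamma_sss = 0.000000, Gamma_sst = 0.000000, Gamma_stt = 0.000000, Gamma_tss = 0.000000, Gamma_tst = 0.000000, Gamma_ttt = 0.000000; k1 = (-2.000000, -1.000000, 0.000000, 0.000000)
  k2: at (s, t) = (0.000000, 0.625000), (ds/dtau, dt/dtau) = (-2.000000, -1.000000); Gamma_sss = 0.000000, Gamma_sst = 0.000000, Gamma_stt = 0.000000, Gamma_tss = 0.000000, Gamma_tst = 0.000000, Gamma_ttt = 0.000000; k2 = (-2.000000, -1.000000, 0.000000, 0.000000)
  k3: at (s, t) = (0.000000, 0.625000), (ds/dtau, dt/dtau) = (-2.000000, -1.000000); Gamma_sss = 0.000000, Gamma_sst = 0.000000, Gamma_stt = 0.000000, Gamma_tss = 0.000000, Gamma_tst = 0.000000, Gamma_ttt = 0.000000; k3 = (-2.000000, -1.000000, 0.000000, 0.000000)
  k4: at (s, t) = (-0.250000, 0.500000), (ds/dtau, dt/dtau) = (-2.000000, -1.000000); Gamma_sss = 0.000000, Gamma_sst = 0.000000, Gamma_stt = 0.000000, Gamma_tss = 0.000000, Gamma_tst = 0.000000, Gamma_ttt = 0.000000; k4 = (-2.000000, -1.000000, 0.000000, 0.000000)
  Y <- Y + (h/6)(k1 + 2k2 + 2k3 + k4): s = -0.2500, t = 0.5000, ds/dtau = -2.0000, dt/dtau = -1.0000
step 3:
  k1: at (s, t) = (-0.250000, 0.500000), (ds/dtau, dt/dtau) = (-2.000000, -1.000000); Gamma_sss = 0.000000, Gamma_sst = 0.000000, Gamma_stt = 0.000000, Gamma_tss = 0.000000, Gamma_tst = 0.000000, Gamma_ttt = 0.000000; k1 = (-2.000000, -1.000000, 0.000000, 0.000000)
  k2: at (s, t) = (-0.500000, 0.375000), (ds/dtau, dt/dtau) = (-2.000000, -1.000000); Gamma_sss = 0.000000, Gamma_sst = 0.000000, Gamma_stt = 0.000000, Gamma_tss = 0.000000, Gamma_tst = 0.000000, Gamma_ttt = 0.000000; k2 = (-2.000000, -1.000000, 0.000000, 0.000000)
  k3: at (s, t) = (-0.500000, 0.375000), (ds/dtau, dt/dtau) = (-2.000000, -1.000000); Gamma_sss = 0.000000, Gamma_sst = 0.000000, Gamma_stt = 0.000000, Gamma_tss = 0.000000, Gamma_tst = 0.000000, Gamma_ttt = 0.000000; k3 = (-2.000000, -1.000000, 0.000000, 0.000000)
  k4: at (s, t) = (-0.750000, 0.250000), (ds/dtau, dt/dtau) = (-2.000000, -1.000000); Gamma_sss = 0.000000, Gamma_sst = 0.000000, Gamma_stt = 0.000000, Gamma_tss = 0.000000, Gamma_tst = 0.000000, Gamma_ttt = 0.000000; k4 = (-2.000000, -1.000000, 0.000000, 0.000000)
  Y <- Y + (h/6)(k1 + 2k2 + 2k3 + k4): s = -0.7500, t = 0.2500, ds/dtau = -2.0000, dt/dtau = -1.0000


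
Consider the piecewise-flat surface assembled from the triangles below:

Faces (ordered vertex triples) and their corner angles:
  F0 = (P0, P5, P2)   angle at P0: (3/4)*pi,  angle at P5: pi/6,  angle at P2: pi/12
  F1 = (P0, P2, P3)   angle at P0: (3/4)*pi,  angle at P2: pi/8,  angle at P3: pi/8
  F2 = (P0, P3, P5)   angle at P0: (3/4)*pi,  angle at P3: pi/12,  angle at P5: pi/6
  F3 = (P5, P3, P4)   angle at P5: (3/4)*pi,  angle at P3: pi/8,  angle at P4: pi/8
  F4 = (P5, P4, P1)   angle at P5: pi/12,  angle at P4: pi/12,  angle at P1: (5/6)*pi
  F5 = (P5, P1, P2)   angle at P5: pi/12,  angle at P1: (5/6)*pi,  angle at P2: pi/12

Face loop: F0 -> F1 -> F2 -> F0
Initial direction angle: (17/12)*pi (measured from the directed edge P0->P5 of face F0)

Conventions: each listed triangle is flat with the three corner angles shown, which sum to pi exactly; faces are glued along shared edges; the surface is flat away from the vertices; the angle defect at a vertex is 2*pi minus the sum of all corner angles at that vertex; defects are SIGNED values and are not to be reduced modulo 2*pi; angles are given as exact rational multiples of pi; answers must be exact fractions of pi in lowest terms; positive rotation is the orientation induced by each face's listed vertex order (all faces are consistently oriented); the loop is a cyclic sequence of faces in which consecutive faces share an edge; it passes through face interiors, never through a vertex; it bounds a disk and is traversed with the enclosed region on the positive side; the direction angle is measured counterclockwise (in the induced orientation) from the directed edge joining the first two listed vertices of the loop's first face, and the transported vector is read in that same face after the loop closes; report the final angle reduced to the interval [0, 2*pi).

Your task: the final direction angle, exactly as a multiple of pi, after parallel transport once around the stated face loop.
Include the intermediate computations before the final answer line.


enclosed vertex P0: corner angles sum to (9/4)*pi, defect = 2*pi - (9/4)*pi = -pi/4
final direction = starting direction + enclosed defect total, reduced mod 2*pi (induced orientation)
final angle = (17/12)*pi - pi/4 = (7/6)*pi (mod 2*pi)

Answer: final direction angle = (7/6)*pi


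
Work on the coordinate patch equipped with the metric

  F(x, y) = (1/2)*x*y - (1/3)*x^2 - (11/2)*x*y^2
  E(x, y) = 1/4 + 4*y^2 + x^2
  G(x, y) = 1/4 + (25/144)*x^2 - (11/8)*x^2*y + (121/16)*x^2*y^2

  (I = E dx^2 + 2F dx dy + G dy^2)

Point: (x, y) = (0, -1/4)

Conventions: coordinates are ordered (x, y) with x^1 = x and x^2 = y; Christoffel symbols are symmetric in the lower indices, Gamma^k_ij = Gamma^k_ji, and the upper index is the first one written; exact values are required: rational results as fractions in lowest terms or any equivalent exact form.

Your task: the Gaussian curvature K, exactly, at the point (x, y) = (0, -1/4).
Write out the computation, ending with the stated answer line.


E = 1/2, F = 0, G = 1/4, EG - F^2 = 1/8 at the point
E_x = 0, E_y = -2, F_x = -15/32, F_y = 0, G_x = 0, G_y = 0
E_yy = 8, F_xy = 13/4, G_xx = 2281/1152
Using the Brioschi determinant formula for K from the metric derivatives:
M1 = [[-E_yy/2 + F_xy - G_xx/2, E_x/2, F_x - E_y/2], [F_y - G_x/2, E, F], [G_y/2, F, G]] = [[-4009/2304, 0, 17/32], [0, 1/2, 0], [0, 0, 1/4]]; det M1 = -4009/18432
M2 = [[0, E_y/2, G_x/2], [E_y/2, E, F], [G_x/2, F, G]] = [[0, -1, 0], [-1, 1/2, 0], [0, 0, 1/4]]; det M2 = -1/4
det M1 - det M2 = 599/18432; K = 599/18432 / (1/8)^2 = 599/288

Answer: K = 599/288


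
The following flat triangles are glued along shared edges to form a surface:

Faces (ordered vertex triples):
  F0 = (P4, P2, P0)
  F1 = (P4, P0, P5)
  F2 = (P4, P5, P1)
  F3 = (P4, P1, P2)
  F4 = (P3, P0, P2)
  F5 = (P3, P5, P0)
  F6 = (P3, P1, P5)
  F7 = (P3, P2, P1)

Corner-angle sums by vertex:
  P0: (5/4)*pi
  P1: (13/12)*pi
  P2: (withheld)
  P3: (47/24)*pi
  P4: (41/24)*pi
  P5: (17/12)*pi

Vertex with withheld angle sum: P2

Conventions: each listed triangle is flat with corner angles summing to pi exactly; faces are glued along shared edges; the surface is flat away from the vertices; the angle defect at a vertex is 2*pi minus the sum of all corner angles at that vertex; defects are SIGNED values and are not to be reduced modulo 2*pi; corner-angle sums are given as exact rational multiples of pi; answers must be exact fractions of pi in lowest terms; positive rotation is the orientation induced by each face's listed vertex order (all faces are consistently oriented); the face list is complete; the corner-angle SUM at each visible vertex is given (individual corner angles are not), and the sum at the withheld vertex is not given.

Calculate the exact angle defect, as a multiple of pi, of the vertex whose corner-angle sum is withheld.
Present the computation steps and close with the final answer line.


V = 6, E = 12, F = 8; chi = V - E + F = 2
Gauss-Bonnet: total defect = 2*pi*chi = 4*pi; visible defects sum to (31/12)*pi

Answer: defect(P2) = (17/12)*pi


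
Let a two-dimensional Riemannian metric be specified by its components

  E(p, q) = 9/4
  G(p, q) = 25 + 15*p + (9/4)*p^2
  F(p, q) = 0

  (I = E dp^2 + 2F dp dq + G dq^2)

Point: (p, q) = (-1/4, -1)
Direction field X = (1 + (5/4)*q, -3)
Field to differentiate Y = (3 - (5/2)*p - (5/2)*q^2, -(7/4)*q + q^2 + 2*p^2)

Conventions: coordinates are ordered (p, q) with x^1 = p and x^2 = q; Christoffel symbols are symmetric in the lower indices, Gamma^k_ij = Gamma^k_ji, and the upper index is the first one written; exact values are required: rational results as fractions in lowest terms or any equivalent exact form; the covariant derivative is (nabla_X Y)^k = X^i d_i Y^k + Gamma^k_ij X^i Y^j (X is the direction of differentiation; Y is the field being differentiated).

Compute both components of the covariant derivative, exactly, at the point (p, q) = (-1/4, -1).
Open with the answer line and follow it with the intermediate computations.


Answer: (nabla_X Y)^p = 391/32, (nabla_X Y)^q = 3011/296

E = 9/4, F = 0, G = 1369/64 at the point
E_p = 0, E_q = 0, F_p = 0, F_q = 0, G_p = 111/8, G_q = 0
EG - F^2 = 12321/256;  g^inv = (256/12321) * [[1369/64, 0], [0, 9/4]]
first-kind symbols [ij,l] = (1/2)(d_i g_jl + d_j g_il - d_l g_ij): [pp,p] = E_p/2 = 0, [pp,q] = F_p - E_q/2 = 0, [pq,p] = E_q/2 = 0, [pq,q] = G_p/2 = 111/16, [qq,p] = F_q - G_p/2 = -111/16, [qq,q] = G_q/2 = 0
Gamma^p_ij = (G*[ij,p] - F*[ij,q])/(EG - F^2), Gamma^q_ij = (E*[ij,q] - F*[ij,p])/(EG - F^2)
Gamma_ppp = 0, Gamma_ppq = 0, Gamma_pqq = -37/12, Gamma_qpp = 0, Gamma_qpq = 12/37, Gamma_qqq = 0
X = (-1/4, -3), Y = (9/8, 23/8) at the point


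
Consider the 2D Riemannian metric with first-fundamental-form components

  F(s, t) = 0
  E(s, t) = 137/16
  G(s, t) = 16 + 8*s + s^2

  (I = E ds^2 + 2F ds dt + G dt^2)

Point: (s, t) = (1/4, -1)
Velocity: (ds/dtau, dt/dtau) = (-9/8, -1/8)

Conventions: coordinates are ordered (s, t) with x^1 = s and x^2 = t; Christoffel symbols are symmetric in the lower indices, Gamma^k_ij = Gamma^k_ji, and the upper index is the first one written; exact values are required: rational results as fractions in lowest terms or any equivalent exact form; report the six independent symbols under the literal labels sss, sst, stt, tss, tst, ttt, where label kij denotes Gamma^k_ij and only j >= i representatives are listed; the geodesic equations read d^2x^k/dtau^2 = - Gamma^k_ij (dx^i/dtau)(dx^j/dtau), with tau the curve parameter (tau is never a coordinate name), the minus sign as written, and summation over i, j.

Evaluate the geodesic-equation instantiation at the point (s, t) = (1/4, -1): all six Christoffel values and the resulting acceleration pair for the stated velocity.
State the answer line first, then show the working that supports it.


Answer: Gamma_sss = 0, Gamma_sst = 0, Gamma_stt = -68/137, Gamma_tss = 0, Gamma_tst = 4/17, Gamma_ttt = 0; accelerations (d^2s/dtau^2, d^2t/dtau^2) = (17/2192, -9/136)

E = 137/16, F = 0, G = 289/16 at the point
E_s = 0, E_t = 0, F_s = 0, F_t = 0, G_s = 17/2, G_t = 0
EG - F^2 = 39593/256;  g^inv = (256/39593) * [[289/16, 0], [0, 137/16]]
first-kind symbols [ij,l] = (1/2)(d_i g_jl + d_j g_il - d_l g_ij): [ss,s] = E_s/2 = 0, [ss,t] = F_s - E_t/2 = 0, [st,s] = E_t/2 = 0, [st,t] = G_s/2 = 17/4, [tt,s] = F_t - G_s/2 = -17/4, [tt,t] = G_t/2 = 0
Gamma^s_ij = (G*[ij,s] - F*[ij,t])/(EG - F^2), Gamma^t_ij = (E*[ij,t] - F*[ij,s])/(EG - F^2)
Gamma_sss = 0, Gamma_sst = 0, Gamma_stt = -68/137, Gamma_tss = 0, Gamma_tst = 4/17, Gamma_ttt = 0
d^2s/dtau^2 = -(Gamma_sss*(-9/8)^2 + 2*Gamma_sst*(-9/8)*(-1/8) + Gamma_stt*(-1/8)^2) = 17/2192
d^2t/dtau^2 = -(Gamma_tss*(-9/8)^2 + 2*Gamma_tst*(-9/8)*(-1/8) + Gamma_ttt*(-1/8)^2) = -9/136


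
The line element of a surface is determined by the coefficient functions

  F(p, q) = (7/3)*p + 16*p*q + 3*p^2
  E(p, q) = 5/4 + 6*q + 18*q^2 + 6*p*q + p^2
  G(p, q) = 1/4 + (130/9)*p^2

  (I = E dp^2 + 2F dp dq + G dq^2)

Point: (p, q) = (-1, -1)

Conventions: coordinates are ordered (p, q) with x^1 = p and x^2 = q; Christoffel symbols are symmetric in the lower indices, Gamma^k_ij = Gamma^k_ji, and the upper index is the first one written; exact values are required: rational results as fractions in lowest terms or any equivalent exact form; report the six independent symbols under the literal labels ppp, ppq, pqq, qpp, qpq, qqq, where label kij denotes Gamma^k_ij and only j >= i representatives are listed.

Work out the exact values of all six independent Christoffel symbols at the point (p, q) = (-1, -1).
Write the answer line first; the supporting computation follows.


Answer: Gamma_ppp = -4464/2849, Gamma_ppq = -10264/8547, Gamma_pqq = -4232/3663, Gamma_qpp = 4740/2849, Gamma_qpq = 1080/2849, Gamma_qqq = 1600/1221

E = 81/4, F = 50/3, G = 529/36 at the point
E_p = -8, E_q = -36, F_p = -59/3, F_q = -16, G_p = -260/9, G_q = 0
EG - F^2 = 2849/144;  g^inv = (144/2849) * [[529/36, -50/3], [-50/3, 81/4]]
first-kind symbols [ij,l] = (1/2)(d_i g_jl + d_j g_il - d_l g_ij): [pp,p] = E_p/2 = -4, [pp,q] = F_p - E_q/2 = -5/3, [pq,p] = E_q/2 = -18, [pq,q] = G_p/2 = -130/9, [qq,p] = F_q - G_p/2 = -14/9, [qq,q] = G_q/2 = 0
Gamma^p_ij = (G*[ij,p] - F*[ij,q])/(EG - F^2), Gamma^q_ij = (E*[ij,q] - F*[ij,p])/(EG - F^2)


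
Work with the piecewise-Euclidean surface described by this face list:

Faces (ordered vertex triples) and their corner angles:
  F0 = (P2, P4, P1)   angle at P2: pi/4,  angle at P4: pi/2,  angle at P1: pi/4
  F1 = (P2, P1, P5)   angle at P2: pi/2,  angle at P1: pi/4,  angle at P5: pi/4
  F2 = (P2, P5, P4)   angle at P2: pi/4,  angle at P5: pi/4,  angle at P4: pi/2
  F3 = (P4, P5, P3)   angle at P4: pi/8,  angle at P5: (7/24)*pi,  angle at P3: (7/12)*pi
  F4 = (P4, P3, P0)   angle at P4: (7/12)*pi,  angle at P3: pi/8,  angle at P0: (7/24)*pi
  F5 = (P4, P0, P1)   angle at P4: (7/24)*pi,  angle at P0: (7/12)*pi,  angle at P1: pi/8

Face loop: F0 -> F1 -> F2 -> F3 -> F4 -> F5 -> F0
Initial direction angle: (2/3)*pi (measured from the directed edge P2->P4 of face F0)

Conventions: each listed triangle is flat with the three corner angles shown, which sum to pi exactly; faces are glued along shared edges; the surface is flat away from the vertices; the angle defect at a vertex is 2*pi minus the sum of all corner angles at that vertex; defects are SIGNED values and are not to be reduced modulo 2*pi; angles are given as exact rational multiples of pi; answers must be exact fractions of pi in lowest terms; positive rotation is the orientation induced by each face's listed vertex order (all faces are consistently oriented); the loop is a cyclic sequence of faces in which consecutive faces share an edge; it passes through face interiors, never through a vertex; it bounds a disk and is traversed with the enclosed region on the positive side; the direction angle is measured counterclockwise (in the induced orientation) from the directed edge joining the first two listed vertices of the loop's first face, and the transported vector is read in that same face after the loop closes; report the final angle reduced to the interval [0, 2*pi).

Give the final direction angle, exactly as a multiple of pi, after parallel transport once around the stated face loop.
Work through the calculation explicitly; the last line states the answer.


enclosed vertex P2: corner angles sum to pi, defect = 2*pi - pi = pi
enclosed vertex P4: corner angles sum to 2*pi, defect = 2*pi - 2*pi = 0
adding the enclosed defects to the starting angle (mod 2*pi, induced orientation) gives the holonomy
final angle = (2/3)*pi + pi = (5/3)*pi (mod 2*pi)

Answer: final direction angle = (5/3)*pi


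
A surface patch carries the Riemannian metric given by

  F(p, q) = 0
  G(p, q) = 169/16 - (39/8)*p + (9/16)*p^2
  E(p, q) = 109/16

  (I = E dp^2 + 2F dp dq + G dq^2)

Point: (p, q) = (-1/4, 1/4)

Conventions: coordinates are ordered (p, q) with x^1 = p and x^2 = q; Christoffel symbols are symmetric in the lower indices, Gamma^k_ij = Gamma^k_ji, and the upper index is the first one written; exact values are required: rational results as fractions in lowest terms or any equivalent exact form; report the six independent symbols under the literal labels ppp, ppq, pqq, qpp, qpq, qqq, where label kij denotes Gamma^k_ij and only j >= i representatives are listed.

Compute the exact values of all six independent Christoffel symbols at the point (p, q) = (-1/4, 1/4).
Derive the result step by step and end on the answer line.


E = 109/16, F = 0, G = 3025/256 at the point
E_p = 0, E_q = 0, F_p = 0, F_q = 0, G_p = -165/32, G_q = 0
EG - F^2 = 329725/4096;  g^inv = (4096/329725) * [[3025/256, 0], [0, 109/16]]
first-kind symbols [ij,l] = (1/2)(d_i g_jl + d_j g_il - d_l g_ij): [pp,p] = E_p/2 = 0, [pp,q] = F_p - E_q/2 = 0, [pq,p] = E_q/2 = 0, [pq,q] = G_p/2 = -165/64, [qq,p] = F_q - G_p/2 = 165/64, [qq,q] = G_q/2 = 0
Gamma^p_ij = (G*[ij,p] - F*[ij,q])/(EG - F^2), Gamma^q_ij = (E*[ij,q] - F*[ij,p])/(EG - F^2)

Answer: Gamma_ppp = 0, Gamma_ppq = 0, Gamma_pqq = 165/436, Gamma_qpp = 0, Gamma_qpq = -12/55, Gamma_qqq = 0


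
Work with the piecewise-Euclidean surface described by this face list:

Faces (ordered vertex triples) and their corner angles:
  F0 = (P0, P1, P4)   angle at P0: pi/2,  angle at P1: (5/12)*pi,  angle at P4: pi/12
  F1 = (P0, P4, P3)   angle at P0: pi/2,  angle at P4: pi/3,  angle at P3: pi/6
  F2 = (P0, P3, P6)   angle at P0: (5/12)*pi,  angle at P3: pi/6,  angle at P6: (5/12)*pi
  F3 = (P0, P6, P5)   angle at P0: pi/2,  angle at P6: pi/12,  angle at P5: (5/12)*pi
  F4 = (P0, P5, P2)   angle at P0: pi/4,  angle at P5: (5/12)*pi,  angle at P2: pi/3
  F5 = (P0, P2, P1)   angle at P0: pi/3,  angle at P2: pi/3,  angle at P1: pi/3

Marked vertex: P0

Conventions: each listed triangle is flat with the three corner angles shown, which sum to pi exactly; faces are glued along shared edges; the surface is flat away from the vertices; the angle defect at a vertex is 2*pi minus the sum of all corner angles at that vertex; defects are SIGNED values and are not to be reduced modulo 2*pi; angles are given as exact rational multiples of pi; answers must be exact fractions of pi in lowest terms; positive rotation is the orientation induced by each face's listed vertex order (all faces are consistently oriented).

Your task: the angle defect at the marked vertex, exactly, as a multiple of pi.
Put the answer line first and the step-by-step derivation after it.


Answer: defect(P0) = -pi/2

Sum of corner angles at P0: (5/2)*pi
defect = 2*pi - (5/2)*pi


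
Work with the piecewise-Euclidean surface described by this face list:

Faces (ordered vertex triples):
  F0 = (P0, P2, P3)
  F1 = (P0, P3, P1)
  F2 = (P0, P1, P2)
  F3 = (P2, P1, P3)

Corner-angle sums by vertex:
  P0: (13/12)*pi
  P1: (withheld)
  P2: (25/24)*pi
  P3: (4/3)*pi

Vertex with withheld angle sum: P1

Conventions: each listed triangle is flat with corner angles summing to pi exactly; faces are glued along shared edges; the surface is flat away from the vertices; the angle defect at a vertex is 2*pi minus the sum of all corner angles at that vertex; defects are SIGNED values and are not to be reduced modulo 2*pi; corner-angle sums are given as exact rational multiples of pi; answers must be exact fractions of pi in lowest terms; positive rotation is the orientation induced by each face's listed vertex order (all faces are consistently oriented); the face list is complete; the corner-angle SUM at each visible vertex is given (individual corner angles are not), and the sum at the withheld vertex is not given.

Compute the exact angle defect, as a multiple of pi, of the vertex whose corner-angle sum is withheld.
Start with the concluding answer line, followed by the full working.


Answer: defect(P1) = (35/24)*pi

V = 4, E = 6, F = 4; chi = V - E + F = 2
Gauss-Bonnet: total defect = 2*pi*chi = 4*pi; visible defects sum to (61/24)*pi


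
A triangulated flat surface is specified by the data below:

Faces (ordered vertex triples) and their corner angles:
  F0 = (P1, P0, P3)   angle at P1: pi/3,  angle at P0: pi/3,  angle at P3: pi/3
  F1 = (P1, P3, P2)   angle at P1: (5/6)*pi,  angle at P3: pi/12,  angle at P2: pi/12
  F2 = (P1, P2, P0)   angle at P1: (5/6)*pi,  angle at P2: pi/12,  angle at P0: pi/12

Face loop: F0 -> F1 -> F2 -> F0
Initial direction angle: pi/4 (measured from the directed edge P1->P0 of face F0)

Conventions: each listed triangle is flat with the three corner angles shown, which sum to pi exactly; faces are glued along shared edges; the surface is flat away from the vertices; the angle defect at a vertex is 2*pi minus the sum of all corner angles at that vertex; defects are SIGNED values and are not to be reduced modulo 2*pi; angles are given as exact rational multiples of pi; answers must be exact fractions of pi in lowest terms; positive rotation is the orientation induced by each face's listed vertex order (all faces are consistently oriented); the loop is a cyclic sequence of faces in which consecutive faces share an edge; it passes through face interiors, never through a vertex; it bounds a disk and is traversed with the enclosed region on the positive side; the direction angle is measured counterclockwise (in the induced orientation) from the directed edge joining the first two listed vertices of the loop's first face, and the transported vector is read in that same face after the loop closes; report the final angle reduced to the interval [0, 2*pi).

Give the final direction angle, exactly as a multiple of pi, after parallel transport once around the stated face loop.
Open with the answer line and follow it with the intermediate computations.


Answer: final direction angle = pi/4

enclosed vertex P1: corner angles sum to 2*pi, defect = 2*pi - 2*pi = 0
holonomy = initial angle + sum of enclosed defects (mod 2*pi), positive in the induced orientation
final angle = pi/4 + 0 = pi/4 (mod 2*pi)


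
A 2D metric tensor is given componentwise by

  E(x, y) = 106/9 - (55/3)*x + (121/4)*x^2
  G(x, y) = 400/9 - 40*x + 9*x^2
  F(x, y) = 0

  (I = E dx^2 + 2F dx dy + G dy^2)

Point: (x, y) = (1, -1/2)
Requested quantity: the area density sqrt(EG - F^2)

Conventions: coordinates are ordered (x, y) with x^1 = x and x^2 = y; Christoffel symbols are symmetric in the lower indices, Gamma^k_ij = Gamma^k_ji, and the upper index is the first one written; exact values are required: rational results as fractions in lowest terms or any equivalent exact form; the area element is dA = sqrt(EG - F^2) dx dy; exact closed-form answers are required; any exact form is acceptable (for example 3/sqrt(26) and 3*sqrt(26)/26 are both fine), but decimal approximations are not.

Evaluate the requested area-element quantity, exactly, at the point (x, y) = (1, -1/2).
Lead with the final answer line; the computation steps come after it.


Answer: sqrt(EG - F^2) = 11*sqrt(853)/18

E = 853/36, F = 0, G = 121/9; EG - F^2 = 103213/324


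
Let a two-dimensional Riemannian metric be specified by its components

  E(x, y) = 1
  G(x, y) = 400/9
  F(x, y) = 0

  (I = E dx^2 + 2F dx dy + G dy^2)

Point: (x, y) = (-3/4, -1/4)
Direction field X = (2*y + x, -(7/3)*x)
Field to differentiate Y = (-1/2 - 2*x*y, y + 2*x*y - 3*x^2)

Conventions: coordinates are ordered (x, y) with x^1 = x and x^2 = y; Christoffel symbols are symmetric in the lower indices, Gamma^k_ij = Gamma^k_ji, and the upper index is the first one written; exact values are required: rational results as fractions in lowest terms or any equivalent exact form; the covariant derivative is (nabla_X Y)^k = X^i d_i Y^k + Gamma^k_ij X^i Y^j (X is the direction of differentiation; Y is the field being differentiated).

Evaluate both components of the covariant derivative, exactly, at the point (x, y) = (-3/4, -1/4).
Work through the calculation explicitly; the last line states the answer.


E = 1, F = 0, G = 400/9 at the point
E_x = 0, E_y = 0, F_x = 0, F_y = 0, G_x = 0, G_y = 0
EG - F^2 = 400/9;  g^inv = (9/400) * [[400/9, 0], [0, 1]]
first-kind symbols [ij,l] = (1/2)(d_i g_jl + d_j g_il - d_l g_ij): [xx,x] = E_x/2 = 0, [xx,y] = F_x - E_y/2 = 0, [xy,x] = E_y/2 = 0, [xy,y] = G_x/2 = 0, [yy,x] = F_y - G_x/2 = 0, [yy,y] = G_y/2 = 0
Gamma^x_ij = (G*[ij,x] - F*[ij,y])/(EG - F^2), Gamma^y_ij = (E*[ij,y] - F*[ij,x])/(EG - F^2)
Gamma_xxx = 0, Gamma_xxy = 0, Gamma_xyy = 0, Gamma_yxx = 0, Gamma_yxy = 0, Gamma_yyy = 0
X = (-5/4, 7/4), Y = (-7/8, -25/16) at the point

Answer: (nabla_X Y)^x = 2, (nabla_X Y)^y = -47/8
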